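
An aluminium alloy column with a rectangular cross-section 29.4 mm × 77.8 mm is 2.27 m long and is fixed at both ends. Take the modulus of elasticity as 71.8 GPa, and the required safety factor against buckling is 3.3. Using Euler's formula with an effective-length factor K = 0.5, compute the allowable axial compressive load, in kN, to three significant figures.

Buckling occurs about the weak axis: I_min = h·b³/12 = 77.8×29.4³/12 = 164800 mm⁴ (b = 29.4 mm is the smaller dimension).
Effective length L_e = KL = 0.5×2.27 m = 1135 mm.
Euler critical load P_cr = π²EI/L_e² = π²×71800×164800/1135² = 90630 N.
P_allow = P_cr/n = 90630/3.3 = 27460 N.

P_allow = 27.5 kN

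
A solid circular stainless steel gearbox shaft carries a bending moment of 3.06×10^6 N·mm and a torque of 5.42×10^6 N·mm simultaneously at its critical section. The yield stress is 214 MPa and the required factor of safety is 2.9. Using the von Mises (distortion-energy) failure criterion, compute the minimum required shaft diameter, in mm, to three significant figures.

d = 91.8 mm

σ_allow = σ_y/n = 214/2.9 = 73.79 MPa.
For a solid shaft σ_b = 32M/(πd³) and τ = 16T/(πd³), so the von Mises stress is σ' = (16/πd³)·√(4M²+3T²).
√(4M²+3T²) = √(4×(3.060×10^6)² + 3×(5.420×10^6)²) = 1.121×10^7 N·mm.
d³ = 16×1.121×10^7/(π×73.79) = 773400 mm³.
d = 91.79 mm.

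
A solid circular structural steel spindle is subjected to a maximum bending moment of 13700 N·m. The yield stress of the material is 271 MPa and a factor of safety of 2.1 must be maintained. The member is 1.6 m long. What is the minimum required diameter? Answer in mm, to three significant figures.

σ_allow = 271/2.1 = 129.0 MPa.
For a solid circular section σ = 32M/(πd³), so d³ = 32M/(π σ_allow) = 32×1.3700×10^7/(π×129.0) = 1.081×10^6 mm³.
d = 102.6 mm.

d = 103 mm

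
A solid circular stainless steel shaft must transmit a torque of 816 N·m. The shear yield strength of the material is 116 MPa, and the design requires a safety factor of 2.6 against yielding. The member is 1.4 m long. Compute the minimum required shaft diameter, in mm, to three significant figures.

Allowable shear stress τ_allow = 116/2.6 = 44.62 MPa.
For a solid shaft τ = 16T/(πd³), so d³ = 16T/(π τ_allow) = 16×816000/(π×44.62) = 93150 mm³.
d = (93150)^(1/3) = 45.33 mm.

d = 45.3 mm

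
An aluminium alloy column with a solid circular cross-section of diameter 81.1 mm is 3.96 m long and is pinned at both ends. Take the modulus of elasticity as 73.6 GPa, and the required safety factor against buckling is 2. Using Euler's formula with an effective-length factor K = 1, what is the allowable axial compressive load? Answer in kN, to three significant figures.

I = πd⁴/64 = π×81.1⁴/64 = 2.124×10^6 mm⁴.
Effective length L_e = KL = 1×3.96 m = 3960 mm.
Euler critical load P_cr = π²EI/L_e² = π²×73600×2.124×10^6/3960² = 98360 N.
P_allow = P_cr/n = 98360/2 = 49180 N.

P_allow = 49.2 kN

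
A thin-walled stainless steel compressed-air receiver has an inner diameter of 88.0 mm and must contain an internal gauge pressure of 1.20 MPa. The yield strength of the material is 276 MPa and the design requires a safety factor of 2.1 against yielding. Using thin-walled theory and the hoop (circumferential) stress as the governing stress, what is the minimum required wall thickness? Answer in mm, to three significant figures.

σ_allow = 276/2.1 = 131.4 MPa.
Hoop stress σ_h = pD/(2t), so t = pD/(2σ_allow) = 1.20×88.0/(2×131.4) = 0.4017 mm.

t = 0.402 mm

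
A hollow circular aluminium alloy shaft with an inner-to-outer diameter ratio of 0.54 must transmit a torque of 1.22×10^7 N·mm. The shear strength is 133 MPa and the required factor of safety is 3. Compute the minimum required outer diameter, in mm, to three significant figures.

d_o = 115 mm

τ_allow = 133/3 = 44.33 MPa.
For a hollow shaft τ = 16T/[πd_o³(1−k⁴)] with k = 0.54, so 1−k⁴ = 0.9150.
d_o³ = 16T/[π τ_allow (1−k⁴)] = 16×1.2200×10^7/(π×44.33×0.9150) = 1.532×10^6 mm³.
d_o = 115.3 mm.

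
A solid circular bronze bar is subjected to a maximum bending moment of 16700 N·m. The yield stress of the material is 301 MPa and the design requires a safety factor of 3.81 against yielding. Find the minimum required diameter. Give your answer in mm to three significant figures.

d = 129 mm

σ_allow = 301/3.81 = 79.00 MPa.
For a solid circular section σ = 32M/(πd³), so d³ = 32M/(π σ_allow) = 32×1.6700×10^7/(π×79.00) = 2.153×10^6 mm³.
d = 129.1 mm.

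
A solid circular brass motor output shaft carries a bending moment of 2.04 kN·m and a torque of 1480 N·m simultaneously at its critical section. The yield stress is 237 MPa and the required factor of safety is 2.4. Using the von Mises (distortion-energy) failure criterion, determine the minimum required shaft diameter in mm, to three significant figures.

σ_allow = σ_y/n = 237/2.4 = 98.75 MPa.
For a solid shaft σ_b = 32M/(πd³) and τ = 16T/(πd³), so the von Mises stress is σ' = (16/πd³)·√(4M²+3T²).
√(4M²+3T²) = √(4×(2.040×10^6)² + 3×(1.480×10^6)²) = 4.818×10^6 N·mm.
d³ = 16×4.818×10^6/(π×98.75) = 248500 mm³.
d = 62.87 mm.

d = 62.9 mm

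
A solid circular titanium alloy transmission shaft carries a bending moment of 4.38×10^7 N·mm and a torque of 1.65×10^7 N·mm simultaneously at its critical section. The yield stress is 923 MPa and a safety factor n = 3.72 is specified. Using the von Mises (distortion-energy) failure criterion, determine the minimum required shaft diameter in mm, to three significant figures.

d = 124 mm

σ_allow = σ_y/n = 923/3.72 = 248.1 MPa.
For a solid shaft σ_b = 32M/(πd³) and τ = 16T/(πd³), so the von Mises stress is σ' = (16/πd³)·√(4M²+3T²).
√(4M²+3T²) = √(4×(4.380×10^7)² + 3×(1.650×10^7)²) = 9.214×10^7 N·mm.
d³ = 16×9.214×10^7/(π×248.1) = 1.891×10^6 mm³.
d = 123.7 mm.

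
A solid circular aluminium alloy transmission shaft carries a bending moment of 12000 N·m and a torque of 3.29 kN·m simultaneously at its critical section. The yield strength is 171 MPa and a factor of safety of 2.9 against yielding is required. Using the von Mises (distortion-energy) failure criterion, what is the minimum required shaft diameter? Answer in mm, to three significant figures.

σ_allow = σ_y/n = 171/2.9 = 58.97 MPa.
For a solid shaft σ_b = 32M/(πd³) and τ = 16T/(πd³), so the von Mises stress is σ' = (16/πd³)·√(4M²+3T²).
√(4M²+3T²) = √(4×(1.200×10^7)² + 3×(3.290×10^6)²) = 2.467×10^7 N·mm.
d³ = 16×2.467×10^7/(π×58.97) = 2.131×10^6 mm³.
d = 128.7 mm.

d = 129 mm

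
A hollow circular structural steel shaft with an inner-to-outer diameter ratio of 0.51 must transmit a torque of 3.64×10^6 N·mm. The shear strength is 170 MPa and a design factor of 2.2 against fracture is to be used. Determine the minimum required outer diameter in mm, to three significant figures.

d_o = 63.6 mm

τ_allow = 170/2.2 = 77.27 MPa.
For a hollow shaft τ = 16T/[πd_o³(1−k⁴)] with k = 0.51, so 1−k⁴ = 0.9323.
d_o³ = 16T/[π τ_allow (1−k⁴)] = 16×3640000/(π×77.27×0.9323) = 257300 mm³.
d_o = 63.60 mm.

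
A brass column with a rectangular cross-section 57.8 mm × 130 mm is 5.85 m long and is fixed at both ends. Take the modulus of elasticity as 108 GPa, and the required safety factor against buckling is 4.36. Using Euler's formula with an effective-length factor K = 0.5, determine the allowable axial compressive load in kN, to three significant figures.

Buckling occurs about the weak axis: I_min = h·b³/12 = 130×57.8³/12 = 2.092×10^6 mm⁴ (b = 57.8 mm is the smaller dimension).
Effective length L_e = KL = 0.5×5.85 m = 2925 mm.
Euler critical load P_cr = π²EI/L_e² = π²×108000×2.092×10^6/2925² = 260600 N.
P_allow = P_cr/n = 260600/4.36 = 59780 N.

P_allow = 59.8 kN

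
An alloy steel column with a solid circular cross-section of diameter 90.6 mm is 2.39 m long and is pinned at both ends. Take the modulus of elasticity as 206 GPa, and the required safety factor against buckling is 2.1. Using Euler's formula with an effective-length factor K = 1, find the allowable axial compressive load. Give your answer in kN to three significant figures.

P_allow = 561 kN

I = πd⁴/64 = π×90.6⁴/64 = 3.307×10^6 mm⁴.
Effective length L_e = KL = 1×2.39 m = 2390 mm.
Euler critical load P_cr = π²EI/L_e² = π²×206000×3.307×10^6/2390² = 1.177×10^6 N.
P_allow = P_cr/n = 1.177×10^6/2.1 = 560600 N.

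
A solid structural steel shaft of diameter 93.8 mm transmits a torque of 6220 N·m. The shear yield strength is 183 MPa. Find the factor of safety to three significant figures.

τ = 16T/(πd³) = 16×6220000/(π×93.8³) = 38.38 MPa.
n = τ_limit/τ = 183/38.38 = 4.768.

n = 4.77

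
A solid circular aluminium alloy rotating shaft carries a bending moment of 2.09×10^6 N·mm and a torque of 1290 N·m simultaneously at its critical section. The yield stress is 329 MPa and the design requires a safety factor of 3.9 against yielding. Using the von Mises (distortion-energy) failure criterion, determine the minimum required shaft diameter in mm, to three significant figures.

σ_allow = σ_y/n = 329/3.9 = 84.36 MPa.
For a solid shaft σ_b = 32M/(πd³) and τ = 16T/(πd³), so the von Mises stress is σ' = (16/πd³)·√(4M²+3T²).
√(4M²+3T²) = √(4×(2.090×10^6)² + 3×(1.290×10^6)²) = 4.740×10^6 N·mm.
d³ = 16×4.740×10^6/(π×84.36) = 286100 mm³.
d = 65.90 mm.

d = 65.9 mm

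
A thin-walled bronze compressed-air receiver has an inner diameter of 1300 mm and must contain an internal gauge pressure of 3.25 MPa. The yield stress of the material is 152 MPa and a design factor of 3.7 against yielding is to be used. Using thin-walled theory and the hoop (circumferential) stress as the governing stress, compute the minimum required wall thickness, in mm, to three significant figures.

σ_allow = 152/3.7 = 41.08 MPa.
Hoop stress σ_h = pD/(2t), so t = pD/(2σ_allow) = 3.25×1300/(2×41.08) = 51.42 mm.

t = 51.4 mm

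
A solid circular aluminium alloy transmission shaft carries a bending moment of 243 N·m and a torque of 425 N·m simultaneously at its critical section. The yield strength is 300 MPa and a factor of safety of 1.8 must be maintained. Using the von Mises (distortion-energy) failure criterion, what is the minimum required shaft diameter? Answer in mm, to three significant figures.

d = 30.0 mm

σ_allow = σ_y/n = 300/1.8 = 166.7 MPa.
For a solid shaft σ_b = 32M/(πd³) and τ = 16T/(πd³), so the von Mises stress is σ' = (16/πd³)·√(4M²+3T²).
√(4M²+3T²) = √(4×(243000)² + 3×(425000)²) = 882100 N·mm.
d³ = 16×882100/(π×166.7) = 26950 mm³.
d = 29.98 mm.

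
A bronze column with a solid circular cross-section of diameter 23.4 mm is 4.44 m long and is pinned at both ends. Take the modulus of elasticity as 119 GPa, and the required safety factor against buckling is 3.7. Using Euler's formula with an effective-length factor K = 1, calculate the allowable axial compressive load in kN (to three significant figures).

P_allow = 0.237 kN

I = πd⁴/64 = π×23.4⁴/64 = 14720 mm⁴.
Effective length L_e = KL = 1×4.44 m = 4440 mm.
Euler critical load P_cr = π²EI/L_e² = π²×119000×14720/4440² = 876.8 N.
P_allow = P_cr/n = 876.8/3.7 = 237.0 N.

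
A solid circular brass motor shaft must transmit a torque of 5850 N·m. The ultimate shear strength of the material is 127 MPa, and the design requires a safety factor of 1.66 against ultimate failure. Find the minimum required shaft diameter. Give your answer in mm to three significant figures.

d = 73.0 mm

Allowable shear stress τ_allow = 127/1.66 = 76.51 MPa.
For a solid shaft τ = 16T/(πd³), so d³ = 16T/(π τ_allow) = 16×5850000/(π×76.51) = 389400 mm³.
d = (389400)^(1/3) = 73.03 mm.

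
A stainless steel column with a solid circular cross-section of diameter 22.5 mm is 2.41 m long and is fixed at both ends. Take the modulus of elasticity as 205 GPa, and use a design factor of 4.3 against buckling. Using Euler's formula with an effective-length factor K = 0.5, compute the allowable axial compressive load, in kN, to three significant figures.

P_allow = 4.08 kN

I = πd⁴/64 = π×22.5⁴/64 = 12580 mm⁴.
Effective length L_e = KL = 0.5×2.41 m = 1205 mm.
Euler critical load P_cr = π²EI/L_e² = π²×205000×12580/1205² = 17530 N.
P_allow = P_cr/n = 17530/4.3 = 4077 N.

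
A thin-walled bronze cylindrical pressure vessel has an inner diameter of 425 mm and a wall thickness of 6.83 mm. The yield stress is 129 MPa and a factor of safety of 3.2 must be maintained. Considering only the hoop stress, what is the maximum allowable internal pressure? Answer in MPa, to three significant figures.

p_allow = 1.30 MPa

σ_allow = 129/3.2 = 40.31 MPa.
σ_h = pD/(2t) → p_allow = 2σ_allow t/D = 2×40.31×6.83/425 = 1.296 MPa.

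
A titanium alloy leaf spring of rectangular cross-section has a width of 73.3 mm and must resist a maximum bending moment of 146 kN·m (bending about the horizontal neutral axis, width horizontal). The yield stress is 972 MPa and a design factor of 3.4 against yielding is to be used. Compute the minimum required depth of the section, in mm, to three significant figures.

σ_allow = 972/3.4 = 285.9 MPa.
For a rectangular section σ = 6M/(bh²), so h² = 6M/(b σ_allow) = 6×1.4600×10^8/(73.3×285.9) = 41800 mm².
h = 204.5 mm.

h = 204 mm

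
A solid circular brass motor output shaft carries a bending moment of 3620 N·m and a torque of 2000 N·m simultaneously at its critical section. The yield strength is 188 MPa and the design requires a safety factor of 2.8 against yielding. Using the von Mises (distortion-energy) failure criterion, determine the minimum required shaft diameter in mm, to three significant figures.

σ_allow = σ_y/n = 188/2.8 = 67.14 MPa.
For a solid shaft σ_b = 32M/(πd³) and τ = 16T/(πd³), so the von Mises stress is σ' = (16/πd³)·√(4M²+3T²).
√(4M²+3T²) = √(4×(3.620×10^6)² + 3×(2.000×10^6)²) = 8.026×10^6 N·mm.
d³ = 16×8.026×10^6/(π×67.14) = 608800 mm³.
d = 84.75 mm.

d = 84.8 mm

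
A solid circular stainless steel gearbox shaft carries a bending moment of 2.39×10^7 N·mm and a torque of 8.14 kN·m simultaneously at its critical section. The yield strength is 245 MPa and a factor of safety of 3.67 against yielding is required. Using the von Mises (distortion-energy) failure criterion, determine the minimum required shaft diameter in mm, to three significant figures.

σ_allow = σ_y/n = 245/3.67 = 66.76 MPa.
For a solid shaft σ_b = 32M/(πd³) and τ = 16T/(πd³), so the von Mises stress is σ' = (16/πd³)·√(4M²+3T²).
√(4M²+3T²) = √(4×(2.390×10^7)² + 3×(8.140×10^6)²) = 4.984×10^7 N·mm.
d³ = 16×4.984×10^7/(π×66.76) = 3.802×10^6 mm³.
d = 156.1 mm.

d = 156 mm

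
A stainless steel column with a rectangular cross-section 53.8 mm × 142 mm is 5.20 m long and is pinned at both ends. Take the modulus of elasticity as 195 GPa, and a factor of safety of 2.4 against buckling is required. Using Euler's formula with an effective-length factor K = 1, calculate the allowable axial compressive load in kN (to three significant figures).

P_allow = 54.6 kN

Buckling occurs about the weak axis: I_min = h·b³/12 = 142×53.8³/12 = 1.843×10^6 mm⁴ (b = 53.8 mm is the smaller dimension).
Effective length L_e = KL = 1×5.20 m = 5200 mm.
Euler critical load P_cr = π²EI/L_e² = π²×195000×1.843×10^6/5200² = 131200 N.
P_allow = P_cr/n = 131200/2.4 = 54650 N.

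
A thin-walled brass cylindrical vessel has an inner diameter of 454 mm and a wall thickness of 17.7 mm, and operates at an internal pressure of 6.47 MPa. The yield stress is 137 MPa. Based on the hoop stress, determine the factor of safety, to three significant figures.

n = 1.65

σ_h = pD/(2t) = 6.47×454/(2×17.7) = 82.98 MPa.
n = 137/82.98 = 1.651.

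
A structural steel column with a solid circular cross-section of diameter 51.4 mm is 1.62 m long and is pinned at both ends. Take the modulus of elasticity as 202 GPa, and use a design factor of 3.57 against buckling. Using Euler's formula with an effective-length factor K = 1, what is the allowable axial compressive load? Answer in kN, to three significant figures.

I = πd⁴/64 = π×51.4⁴/64 = 342600 mm⁴.
Effective length L_e = KL = 1×1.62 m = 1620 mm.
Euler critical load P_cr = π²EI/L_e² = π²×202000×342600/1620² = 260300 N.
P_allow = P_cr/n = 260300/3.57 = 72910 N.

P_allow = 72.9 kN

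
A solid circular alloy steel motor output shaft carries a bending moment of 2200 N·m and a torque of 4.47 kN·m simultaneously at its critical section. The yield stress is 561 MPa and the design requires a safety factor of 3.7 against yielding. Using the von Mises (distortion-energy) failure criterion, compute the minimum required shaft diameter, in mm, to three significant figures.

σ_allow = σ_y/n = 561/3.7 = 151.6 MPa.
For a solid shaft σ_b = 32M/(πd³) and τ = 16T/(πd³), so the von Mises stress is σ' = (16/πd³)·√(4M²+3T²).
√(4M²+3T²) = √(4×(2.200×10^6)² + 3×(4.470×10^6)²) = 8.905×10^6 N·mm.
d³ = 16×8.905×10^6/(π×151.6) = 299100 mm³.
d = 66.88 mm.

d = 66.9 mm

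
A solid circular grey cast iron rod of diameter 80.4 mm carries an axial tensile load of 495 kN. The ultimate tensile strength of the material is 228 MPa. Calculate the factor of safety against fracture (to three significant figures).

A = πd²/4 = 5077 mm².
σ = F/A = 495000/5077 = 97.50 MPa.
n = 228/97.50 = 2.338.

n = 2.34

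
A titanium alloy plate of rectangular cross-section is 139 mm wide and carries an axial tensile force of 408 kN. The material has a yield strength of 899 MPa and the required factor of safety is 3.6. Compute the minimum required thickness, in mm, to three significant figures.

t = 11.8 mm

σ_allow = 899/3.6 = 249.7 MPa.
Required area A = F/σ_allow = 408000/249.7 = 1634 mm².
t = A/w = 1634/139 = 11.75 mm.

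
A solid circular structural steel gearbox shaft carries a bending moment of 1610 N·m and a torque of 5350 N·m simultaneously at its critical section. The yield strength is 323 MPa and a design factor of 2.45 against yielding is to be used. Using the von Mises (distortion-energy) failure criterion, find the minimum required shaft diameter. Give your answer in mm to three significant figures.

d = 72.4 mm

σ_allow = σ_y/n = 323/2.45 = 131.8 MPa.
For a solid shaft σ_b = 32M/(πd³) and τ = 16T/(πd³), so the von Mises stress is σ' = (16/πd³)·√(4M²+3T²).
√(4M²+3T²) = √(4×(1.610×10^6)² + 3×(5.350×10^6)²) = 9.810×10^6 N·mm.
d³ = 16×9.810×10^6/(π×131.8) = 379000 mm³.
d = 72.37 mm.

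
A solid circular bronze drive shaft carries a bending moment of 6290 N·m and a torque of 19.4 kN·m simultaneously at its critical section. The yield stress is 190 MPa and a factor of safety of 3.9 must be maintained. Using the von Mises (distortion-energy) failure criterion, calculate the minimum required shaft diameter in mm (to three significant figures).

d = 155 mm

σ_allow = σ_y/n = 190/3.9 = 48.72 MPa.
For a solid shaft σ_b = 32M/(πd³) and τ = 16T/(πd³), so the von Mises stress is σ' = (16/πd³)·√(4M²+3T²).
√(4M²+3T²) = √(4×(6.290×10^6)² + 3×(1.940×10^7)²) = 3.588×10^7 N·mm.
d³ = 16×3.588×10^7/(π×48.72) = 3.751×10^6 mm³.
d = 155.4 mm.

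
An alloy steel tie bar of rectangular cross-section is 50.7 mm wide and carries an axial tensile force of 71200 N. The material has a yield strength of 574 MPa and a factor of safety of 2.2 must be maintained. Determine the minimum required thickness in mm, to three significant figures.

σ_allow = 574/2.2 = 260.9 MPa.
Required area A = F/σ_allow = 71200/260.9 = 272.9 mm².
t = A/w = 272.9/50.7 = 5.382 mm.

t = 5.38 mm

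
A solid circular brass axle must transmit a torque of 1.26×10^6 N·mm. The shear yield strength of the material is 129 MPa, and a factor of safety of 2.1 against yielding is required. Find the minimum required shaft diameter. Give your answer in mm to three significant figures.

Allowable shear stress τ_allow = 129/2.1 = 61.43 MPa.
For a solid shaft τ = 16T/(πd³), so d³ = 16T/(π τ_allow) = 16×1260000/(π×61.43) = 104500 mm³.
d = (104500)^(1/3) = 47.10 mm.

d = 47.1 mm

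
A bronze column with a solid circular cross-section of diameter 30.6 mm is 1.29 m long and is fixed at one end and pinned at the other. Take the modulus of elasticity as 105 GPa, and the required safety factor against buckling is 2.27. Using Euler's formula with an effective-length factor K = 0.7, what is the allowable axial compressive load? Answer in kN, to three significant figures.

I = πd⁴/64 = π×30.6⁴/64 = 43040 mm⁴.
Effective length L_e = KL = 0.7×1.29 m = 903.0 mm.
Euler critical load P_cr = π²EI/L_e² = π²×105000×43040/903.0² = 54700 N.
P_allow = P_cr/n = 54700/2.27 = 24100 N.

P_allow = 24.1 kN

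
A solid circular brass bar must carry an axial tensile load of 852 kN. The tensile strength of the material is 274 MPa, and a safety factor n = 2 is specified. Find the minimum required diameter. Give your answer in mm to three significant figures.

Allowable stress σ_allow = 274/2 = 137.0 MPa.
Required area A = F/σ_allow = 852000/137.0 = 6219 mm².
A = πd²/4 → d = √(4A/π) = 88.98 mm.

d = 89.0 mm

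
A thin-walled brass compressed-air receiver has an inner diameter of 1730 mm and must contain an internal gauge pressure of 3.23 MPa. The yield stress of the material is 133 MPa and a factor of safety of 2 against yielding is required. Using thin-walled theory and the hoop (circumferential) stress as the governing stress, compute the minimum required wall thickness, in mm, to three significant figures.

σ_allow = 133/2 = 66.50 MPa.
Hoop stress σ_h = pD/(2t), so t = pD/(2σ_allow) = 3.23×1730/(2×66.50) = 42.01 mm.

t = 42.0 mm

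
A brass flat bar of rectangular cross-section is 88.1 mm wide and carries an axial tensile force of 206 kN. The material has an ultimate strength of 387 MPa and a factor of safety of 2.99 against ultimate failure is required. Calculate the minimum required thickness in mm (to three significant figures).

t = 18.1 mm

σ_allow = 387/2.99 = 129.4 MPa.
Required area A = F/σ_allow = 206000/129.4 = 1592 mm².
t = A/w = 1592/88.1 = 18.07 mm.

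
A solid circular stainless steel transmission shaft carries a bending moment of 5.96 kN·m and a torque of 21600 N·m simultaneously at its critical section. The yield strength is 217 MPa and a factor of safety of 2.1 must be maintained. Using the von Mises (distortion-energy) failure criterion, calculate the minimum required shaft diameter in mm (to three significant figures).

σ_allow = σ_y/n = 217/2.1 = 103.3 MPa.
For a solid shaft σ_b = 32M/(πd³) and τ = 16T/(πd³), so the von Mises stress is σ' = (16/πd³)·√(4M²+3T²).
√(4M²+3T²) = √(4×(5.960×10^6)² + 3×(2.160×10^7)²) = 3.927×10^7 N·mm.
d³ = 16×3.927×10^7/(π×103.3) = 1.935×10^6 mm³.
d = 124.6 mm.

d = 125 mm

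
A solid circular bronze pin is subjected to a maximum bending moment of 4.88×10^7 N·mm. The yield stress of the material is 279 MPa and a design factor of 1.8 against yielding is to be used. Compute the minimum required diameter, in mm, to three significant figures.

d = 147 mm

σ_allow = 279/1.8 = 155.0 MPa.
For a solid circular section σ = 32M/(πd³), so d³ = 32M/(π σ_allow) = 32×4.8800×10^7/(π×155.0) = 3.207×10^6 mm³.
d = 147.5 mm.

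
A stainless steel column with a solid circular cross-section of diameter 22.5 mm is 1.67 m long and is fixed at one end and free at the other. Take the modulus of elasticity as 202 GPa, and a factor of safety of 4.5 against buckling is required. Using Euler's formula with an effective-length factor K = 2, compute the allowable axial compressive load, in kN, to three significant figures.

I = πd⁴/64 = π×22.5⁴/64 = 12580 mm⁴.
Effective length L_e = KL = 2×1.67 m = 3340 mm.
Euler critical load P_cr = π²EI/L_e² = π²×202000×12580/3340² = 2248 N.
P_allow = P_cr/n = 2248/4.5 = 499.6 N.

P_allow = 0.500 kN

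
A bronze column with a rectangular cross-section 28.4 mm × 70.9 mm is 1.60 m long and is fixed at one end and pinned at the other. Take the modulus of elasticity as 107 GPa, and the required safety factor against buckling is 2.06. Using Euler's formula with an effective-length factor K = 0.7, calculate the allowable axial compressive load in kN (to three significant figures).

P_allow = 55.3 kN

Buckling occurs about the weak axis: I_min = h·b³/12 = 70.9×28.4³/12 = 135300 mm⁴ (b = 28.4 mm is the smaller dimension).
Effective length L_e = KL = 0.7×1.60 m = 1120 mm.
Euler critical load P_cr = π²EI/L_e² = π²×107000×135300/1120² = 113900 N.
P_allow = P_cr/n = 113900/2.06 = 55310 N.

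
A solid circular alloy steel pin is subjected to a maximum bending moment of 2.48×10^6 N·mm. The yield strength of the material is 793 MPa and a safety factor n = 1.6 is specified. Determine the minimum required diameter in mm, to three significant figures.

d = 37.1 mm

σ_allow = 793/1.6 = 495.6 MPa.
For a solid circular section σ = 32M/(πd³), so d³ = 32M/(π σ_allow) = 32×2480000/(π×495.6) = 50970 mm³.
d = 37.08 mm.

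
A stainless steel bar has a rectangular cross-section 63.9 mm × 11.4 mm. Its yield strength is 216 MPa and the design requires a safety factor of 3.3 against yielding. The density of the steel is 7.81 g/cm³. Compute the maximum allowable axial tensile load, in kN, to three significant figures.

σ_allow = 216/3.3 = 65.45 MPa.
A = 63.9×11.4 = 728.5 mm².
F_allow = σ_allow × A = 65.45×728.5 = 47680 N.

F_allow = 47.7 kN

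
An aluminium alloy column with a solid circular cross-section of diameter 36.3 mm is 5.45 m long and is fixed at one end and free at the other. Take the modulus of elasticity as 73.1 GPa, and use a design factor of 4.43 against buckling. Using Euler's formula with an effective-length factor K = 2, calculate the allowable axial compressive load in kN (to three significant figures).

P_allow = 0.117 kN

I = πd⁴/64 = π×36.3⁴/64 = 85230 mm⁴.
Effective length L_e = KL = 2×5.45 m = 10900 mm.
Euler critical load P_cr = π²EI/L_e² = π²×73100×85230/10900² = 517.6 N.
P_allow = P_cr/n = 517.6/4.43 = 116.8 N.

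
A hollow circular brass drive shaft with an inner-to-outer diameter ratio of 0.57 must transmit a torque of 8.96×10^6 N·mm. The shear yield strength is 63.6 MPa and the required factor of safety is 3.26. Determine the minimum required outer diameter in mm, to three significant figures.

τ_allow = 63.6/3.26 = 19.51 MPa.
For a hollow shaft τ = 16T/[πd_o³(1−k⁴)] with k = 0.57, so 1−k⁴ = 0.8944.
d_o³ = 16T/[π τ_allow (1−k⁴)] = 16×8960000/(π×19.51×0.8944) = 2.615×10^6 mm³.
d_o = 137.8 mm.

d_o = 138 mm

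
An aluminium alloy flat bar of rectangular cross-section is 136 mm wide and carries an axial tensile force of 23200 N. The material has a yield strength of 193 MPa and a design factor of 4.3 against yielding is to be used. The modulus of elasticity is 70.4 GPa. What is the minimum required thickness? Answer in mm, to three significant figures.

σ_allow = 193/4.3 = 44.88 MPa.
Required area A = F/σ_allow = 23200/44.88 = 516.9 mm².
t = A/w = 516.9/136 = 3.801 mm.

t = 3.80 mm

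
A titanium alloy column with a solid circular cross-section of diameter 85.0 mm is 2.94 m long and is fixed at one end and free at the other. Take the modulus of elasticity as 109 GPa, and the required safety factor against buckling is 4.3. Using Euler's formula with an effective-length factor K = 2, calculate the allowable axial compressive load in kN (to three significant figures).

P_allow = 18.5 kN

I = πd⁴/64 = π×85.0⁴/64 = 2.562×10^6 mm⁴.
Effective length L_e = KL = 2×2.94 m = 5880 mm.
Euler critical load P_cr = π²EI/L_e² = π²×109000×2.562×10^6/5880² = 79730 N.
P_allow = P_cr/n = 79730/4.3 = 18540 N.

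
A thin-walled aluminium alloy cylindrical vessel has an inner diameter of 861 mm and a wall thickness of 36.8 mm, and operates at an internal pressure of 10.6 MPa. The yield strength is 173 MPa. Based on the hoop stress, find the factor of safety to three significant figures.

n = 1.40

σ_h = pD/(2t) = 10.6×861/(2×36.8) = 124.0 MPa.
n = 173/124.0 = 1.395.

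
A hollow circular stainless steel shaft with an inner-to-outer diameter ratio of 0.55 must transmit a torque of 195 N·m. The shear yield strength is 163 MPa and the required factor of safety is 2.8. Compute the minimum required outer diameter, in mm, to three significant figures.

d_o = 26.6 mm

τ_allow = 163/2.8 = 58.21 MPa.
For a hollow shaft τ = 16T/[πd_o³(1−k⁴)] with k = 0.55, so 1−k⁴ = 0.9085.
d_o³ = 16T/[π τ_allow (1−k⁴)] = 16×195000/(π×58.21×0.9085) = 18780 mm³.
d_o = 26.58 mm.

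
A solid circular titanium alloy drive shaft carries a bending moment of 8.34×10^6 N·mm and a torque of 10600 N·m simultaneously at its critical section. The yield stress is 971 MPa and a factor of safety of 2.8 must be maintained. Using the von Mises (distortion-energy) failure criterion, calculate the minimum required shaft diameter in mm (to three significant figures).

d = 71.4 mm

σ_allow = σ_y/n = 971/2.8 = 346.8 MPa.
For a solid shaft σ_b = 32M/(πd³) and τ = 16T/(πd³), so the von Mises stress is σ' = (16/πd³)·√(4M²+3T²).
√(4M²+3T²) = √(4×(8.340×10^6)² + 3×(1.060×10^7)²) = 2.481×10^7 N·mm.
d³ = 16×2.481×10^7/(π×346.8) = 364300 mm³.
d = 71.42 mm.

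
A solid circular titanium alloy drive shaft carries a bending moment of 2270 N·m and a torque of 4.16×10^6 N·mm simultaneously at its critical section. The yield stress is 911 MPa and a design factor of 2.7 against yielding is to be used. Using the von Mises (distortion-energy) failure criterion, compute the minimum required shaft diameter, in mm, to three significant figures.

d = 50.5 mm

σ_allow = σ_y/n = 911/2.7 = 337.4 MPa.
For a solid shaft σ_b = 32M/(πd³) and τ = 16T/(πd³), so the von Mises stress is σ' = (16/πd³)·√(4M²+3T²).
√(4M²+3T²) = √(4×(2.270×10^6)² + 3×(4.160×10^6)²) = 8.516×10^6 N·mm.
d³ = 16×8.516×10^6/(π×337.4) = 128500 mm³.
d = 50.47 mm.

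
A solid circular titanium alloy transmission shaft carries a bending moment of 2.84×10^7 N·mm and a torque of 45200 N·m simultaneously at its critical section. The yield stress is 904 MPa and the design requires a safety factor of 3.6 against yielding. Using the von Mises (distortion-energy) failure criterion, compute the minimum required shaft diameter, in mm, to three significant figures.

σ_allow = σ_y/n = 904/3.6 = 251.1 MPa.
For a solid shaft σ_b = 32M/(πd³) and τ = 16T/(πd³), so the von Mises stress is σ' = (16/πd³)·√(4M²+3T²).
√(4M²+3T²) = √(4×(2.840×10^7)² + 3×(4.520×10^7)²) = 9.672×10^7 N·mm.
d³ = 16×9.672×10^7/(π×251.1) = 1.962×10^6 mm³.
d = 125.2 mm.

d = 125 mm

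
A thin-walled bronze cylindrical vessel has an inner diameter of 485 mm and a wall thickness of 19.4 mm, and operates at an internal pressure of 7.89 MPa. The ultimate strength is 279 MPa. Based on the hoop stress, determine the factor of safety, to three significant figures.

σ_h = pD/(2t) = 7.89×485/(2×19.4) = 98.62 MPa.
n = 279/98.62 = 2.829.

n = 2.83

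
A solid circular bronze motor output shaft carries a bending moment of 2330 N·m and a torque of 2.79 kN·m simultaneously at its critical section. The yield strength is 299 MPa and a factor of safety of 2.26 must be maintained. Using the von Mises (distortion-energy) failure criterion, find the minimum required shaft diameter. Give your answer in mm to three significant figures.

d = 63.7 mm

σ_allow = σ_y/n = 299/2.26 = 132.3 MPa.
For a solid shaft σ_b = 32M/(πd³) and τ = 16T/(πd³), so the von Mises stress is σ' = (16/πd³)·√(4M²+3T²).
√(4M²+3T²) = √(4×(2.330×10^6)² + 3×(2.790×10^6)²) = 6.713×10^6 N·mm.
d³ = 16×6.713×10^6/(π×132.3) = 258400 mm³.
d = 63.70 mm.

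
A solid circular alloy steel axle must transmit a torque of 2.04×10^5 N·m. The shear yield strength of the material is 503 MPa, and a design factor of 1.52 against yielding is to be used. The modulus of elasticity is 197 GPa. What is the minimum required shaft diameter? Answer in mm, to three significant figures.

d = 146 mm

Allowable shear stress τ_allow = 503/1.52 = 330.9 MPa.
For a solid shaft τ = 16T/(πd³), so d³ = 16T/(π τ_allow) = 16×2.0400×10^8/(π×330.9) = 3.140×10^6 mm³.
d = (3.140×10^6)^(1/3) = 146.4 mm.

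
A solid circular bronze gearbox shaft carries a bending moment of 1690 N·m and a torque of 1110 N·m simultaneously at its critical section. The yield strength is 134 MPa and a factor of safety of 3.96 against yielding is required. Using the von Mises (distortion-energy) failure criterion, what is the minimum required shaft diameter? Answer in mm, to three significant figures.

σ_allow = σ_y/n = 134/3.96 = 33.84 MPa.
For a solid shaft σ_b = 32M/(πd³) and τ = 16T/(πd³), so the von Mises stress is σ' = (16/πd³)·√(4M²+3T²).
√(4M²+3T²) = √(4×(1.690×10^6)² + 3×(1.110×10^6)²) = 3.889×10^6 N·mm.
d³ = 16×3.889×10^6/(π×33.84) = 585300 mm³.
d = 83.65 mm.

d = 83.6 mm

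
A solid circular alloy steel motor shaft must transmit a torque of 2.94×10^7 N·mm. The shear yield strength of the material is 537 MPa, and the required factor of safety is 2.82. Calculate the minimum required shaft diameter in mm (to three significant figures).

d = 92.3 mm

Allowable shear stress τ_allow = 537/2.82 = 190.4 MPa.
For a solid shaft τ = 16T/(πd³), so d³ = 16T/(π τ_allow) = 16×2.9400×10^7/(π×190.4) = 786300 mm³.
d = (786300)^(1/3) = 92.30 mm.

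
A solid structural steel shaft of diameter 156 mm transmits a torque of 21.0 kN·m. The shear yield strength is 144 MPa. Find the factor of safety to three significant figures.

τ = 16T/(πd³) = 16×2.1000×10^7/(π×156³) = 28.17 MPa.
n = τ_limit/τ = 144/28.17 = 5.111.

n = 5.11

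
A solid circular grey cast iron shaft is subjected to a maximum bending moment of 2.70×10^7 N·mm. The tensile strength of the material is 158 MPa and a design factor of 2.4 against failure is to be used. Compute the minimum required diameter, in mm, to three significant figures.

d = 161 mm

σ_allow = 158/2.4 = 65.83 MPa.
For a solid circular section σ = 32M/(πd³), so d³ = 32M/(π σ_allow) = 32×2.7000×10^7/(π×65.83) = 4.178×10^6 mm³.
d = 161.1 mm.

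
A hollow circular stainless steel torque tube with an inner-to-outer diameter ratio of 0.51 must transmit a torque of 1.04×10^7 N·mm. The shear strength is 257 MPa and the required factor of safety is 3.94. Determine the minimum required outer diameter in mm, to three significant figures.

τ_allow = 257/3.94 = 65.23 MPa.
For a hollow shaft τ = 16T/[πd_o³(1−k⁴)] with k = 0.51, so 1−k⁴ = 0.9323.
d_o³ = 16T/[π τ_allow (1−k⁴)] = 16×1.0400×10^7/(π×65.23×0.9323) = 870900 mm³.
d_o = 95.50 mm.

d_o = 95.5 mm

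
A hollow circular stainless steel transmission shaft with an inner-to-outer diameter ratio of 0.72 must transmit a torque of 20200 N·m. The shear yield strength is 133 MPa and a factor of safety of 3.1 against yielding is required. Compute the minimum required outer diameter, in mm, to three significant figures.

d_o = 149 mm

τ_allow = 133/3.1 = 42.90 MPa.
For a hollow shaft τ = 16T/[πd_o³(1−k⁴)] with k = 0.72, so 1−k⁴ = 0.7313.
d_o³ = 16T/[π τ_allow (1−k⁴)] = 16×2.0200×10^7/(π×42.90×0.7313) = 3.279×10^6 mm³.
d_o = 148.6 mm.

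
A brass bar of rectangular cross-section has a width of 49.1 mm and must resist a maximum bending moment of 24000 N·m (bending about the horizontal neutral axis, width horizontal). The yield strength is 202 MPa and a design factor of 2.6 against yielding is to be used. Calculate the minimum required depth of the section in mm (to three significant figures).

h = 194 mm

σ_allow = 202/2.6 = 77.69 MPa.
For a rectangular section σ = 6M/(bh²), so h² = 6M/(b σ_allow) = 6×2.4000×10^7/(49.1×77.69) = 37750 mm².
h = 194.3 mm.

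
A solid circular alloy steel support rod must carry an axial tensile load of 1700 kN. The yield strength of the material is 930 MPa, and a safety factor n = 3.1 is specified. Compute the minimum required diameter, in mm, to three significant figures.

Allowable stress σ_allow = 930/3.1 = 300.0 MPa.
Required area A = F/σ_allow = 1700000/300.0 = 5667 mm².
A = πd²/4 → d = √(4A/π) = 84.94 mm.

d = 84.9 mm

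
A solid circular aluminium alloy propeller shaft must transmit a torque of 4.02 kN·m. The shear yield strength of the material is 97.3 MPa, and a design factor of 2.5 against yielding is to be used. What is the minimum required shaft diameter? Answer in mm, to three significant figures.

Allowable shear stress τ_allow = 97.3/2.5 = 38.92 MPa.
For a solid shaft τ = 16T/(πd³), so d³ = 16T/(π τ_allow) = 16×4020000/(π×38.92) = 526000 mm³.
d = (526000)^(1/3) = 80.72 mm.

d = 80.7 mm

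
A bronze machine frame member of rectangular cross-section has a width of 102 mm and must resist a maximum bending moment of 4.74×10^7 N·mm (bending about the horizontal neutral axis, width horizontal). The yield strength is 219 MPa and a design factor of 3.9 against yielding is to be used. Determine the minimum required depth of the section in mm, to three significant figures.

σ_allow = 219/3.9 = 56.15 MPa.
For a rectangular section σ = 6M/(bh²), so h² = 6M/(b σ_allow) = 6×4.7400×10^7/(102×56.15) = 49650 mm².
h = 222.8 mm.

h = 223 mm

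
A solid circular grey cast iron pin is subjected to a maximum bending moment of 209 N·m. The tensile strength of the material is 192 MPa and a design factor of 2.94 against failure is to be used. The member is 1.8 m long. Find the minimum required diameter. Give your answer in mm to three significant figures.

σ_allow = 192/2.94 = 65.31 MPa.
For a solid circular section σ = 32M/(πd³), so d³ = 32M/(π σ_allow) = 32×209000/(π×65.31) = 32600 mm³.
d = 31.94 mm.

d = 31.9 mm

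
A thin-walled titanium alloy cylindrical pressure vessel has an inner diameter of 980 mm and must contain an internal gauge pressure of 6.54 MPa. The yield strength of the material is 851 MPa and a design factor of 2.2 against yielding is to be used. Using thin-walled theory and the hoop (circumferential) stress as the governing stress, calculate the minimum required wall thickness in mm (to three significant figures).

σ_allow = 851/2.2 = 386.8 MPa.
Hoop stress σ_h = pD/(2t), so t = pD/(2σ_allow) = 6.54×980/(2×386.8) = 8.285 mm.

t = 8.28 mm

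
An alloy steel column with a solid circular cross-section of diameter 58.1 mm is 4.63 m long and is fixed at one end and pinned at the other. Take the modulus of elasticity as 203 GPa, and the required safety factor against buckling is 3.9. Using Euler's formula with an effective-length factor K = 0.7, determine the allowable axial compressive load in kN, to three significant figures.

P_allow = 27.4 kN

I = πd⁴/64 = π×58.1⁴/64 = 559300 mm⁴.
Effective length L_e = KL = 0.7×4.63 m = 3241 mm.
Euler critical load P_cr = π²EI/L_e² = π²×203000×559300/3241² = 106700 N.
P_allow = P_cr/n = 106700/3.9 = 27360 N.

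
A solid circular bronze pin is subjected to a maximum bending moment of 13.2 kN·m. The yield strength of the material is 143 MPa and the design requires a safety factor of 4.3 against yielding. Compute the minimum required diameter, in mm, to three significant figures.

d = 159 mm

σ_allow = 143/4.3 = 33.26 MPa.
For a solid circular section σ = 32M/(πd³), so d³ = 32M/(π σ_allow) = 32×1.3200×10^7/(π×33.26) = 4.043×10^6 mm³.
d = 159.3 mm.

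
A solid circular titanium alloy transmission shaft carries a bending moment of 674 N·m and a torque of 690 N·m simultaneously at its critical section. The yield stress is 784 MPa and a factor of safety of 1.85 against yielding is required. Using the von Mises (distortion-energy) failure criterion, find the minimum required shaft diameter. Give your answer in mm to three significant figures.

σ_allow = σ_y/n = 784/1.85 = 423.8 MPa.
For a solid shaft σ_b = 32M/(πd³) and τ = 16T/(πd³), so the von Mises stress is σ' = (16/πd³)·√(4M²+3T²).
√(4M²+3T²) = √(4×(674000)² + 3×(690000)²) = 1.802×10^6 N·mm.
d³ = 16×1.802×10^6/(π×423.8) = 21650 mm³.
d = 27.87 mm.

d = 27.9 mm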